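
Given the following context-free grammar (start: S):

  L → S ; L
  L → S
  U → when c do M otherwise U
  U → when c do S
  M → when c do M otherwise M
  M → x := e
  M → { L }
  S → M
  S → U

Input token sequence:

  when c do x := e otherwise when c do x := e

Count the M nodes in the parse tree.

2

[S [U when c do [M x := e] otherwise [U when c do [S [M x := e]]]]]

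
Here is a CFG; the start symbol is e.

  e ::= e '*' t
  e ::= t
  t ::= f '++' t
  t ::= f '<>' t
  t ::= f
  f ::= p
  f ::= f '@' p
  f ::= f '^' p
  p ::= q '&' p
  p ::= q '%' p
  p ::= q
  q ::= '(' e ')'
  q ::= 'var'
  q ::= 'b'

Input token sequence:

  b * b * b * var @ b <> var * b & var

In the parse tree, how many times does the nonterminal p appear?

[e [e [e [e [e [t [f [p [q b]]]]] * [t [f [p [q b]]]]] * [t [f [p [q b]]]]] * [t [f [f [p [q var]]] @ [p [q b]]] <> [t [f [p [q var]]]]]] * [t [f [p [q b] & [p [q var]]]]]]

8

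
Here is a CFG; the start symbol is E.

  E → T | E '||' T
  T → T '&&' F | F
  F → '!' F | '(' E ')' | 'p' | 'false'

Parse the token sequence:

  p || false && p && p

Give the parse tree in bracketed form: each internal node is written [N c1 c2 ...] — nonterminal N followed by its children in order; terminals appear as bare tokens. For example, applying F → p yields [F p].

E
E || T
T || T
F || T
p || T
p || T && F
p || T && F && F
p || F && F && F
p || false && F && F
p || false && p && F
p || false && p && p

[E [E [T [F p]]] || [T [T [T [F false]] && [F p]] && [F p]]]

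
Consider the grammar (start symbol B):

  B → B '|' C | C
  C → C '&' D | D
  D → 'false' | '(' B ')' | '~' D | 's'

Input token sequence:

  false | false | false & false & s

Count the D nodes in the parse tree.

[B [B [B [C [D false]]] | [C [D false]]] | [C [C [C [D false]] & [D false]] & [D s]]]

5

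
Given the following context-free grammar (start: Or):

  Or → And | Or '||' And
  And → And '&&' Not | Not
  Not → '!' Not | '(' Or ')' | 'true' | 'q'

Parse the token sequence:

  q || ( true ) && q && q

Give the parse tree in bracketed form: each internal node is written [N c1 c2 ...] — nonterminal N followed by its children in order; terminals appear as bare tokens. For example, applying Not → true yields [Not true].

[Or [Or [And [Not q]]] || [And [And [And [Not ( [Or [And [Not true]]] )]] && [Not q]] && [Not q]]]

Or
Or || And
And || And
Not || And
q || And
q || And && Not
q || And && Not && Not
q || Not && Not && Not
q || ( Or ) && Not && Not
q || ( And ) && Not && Not
q || ( Not ) && Not && Not
q || ( true ) && Not && Not
q || ( true ) && q && Not
q || ( true ) && q && q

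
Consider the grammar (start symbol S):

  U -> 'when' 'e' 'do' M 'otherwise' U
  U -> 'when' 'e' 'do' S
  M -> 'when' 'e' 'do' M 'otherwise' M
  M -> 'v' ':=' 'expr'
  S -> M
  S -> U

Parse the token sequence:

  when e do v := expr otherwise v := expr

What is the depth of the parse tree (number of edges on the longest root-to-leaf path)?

3

[S [M when e do [M v := expr] otherwise [M v := expr]]]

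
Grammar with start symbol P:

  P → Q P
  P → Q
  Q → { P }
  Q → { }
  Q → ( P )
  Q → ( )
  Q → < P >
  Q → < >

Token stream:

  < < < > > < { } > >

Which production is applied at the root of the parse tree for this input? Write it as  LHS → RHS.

P → Q

[P [Q < [P [Q < [P [Q < >]] >] [P [Q < [P [Q { }]] >]]] >]]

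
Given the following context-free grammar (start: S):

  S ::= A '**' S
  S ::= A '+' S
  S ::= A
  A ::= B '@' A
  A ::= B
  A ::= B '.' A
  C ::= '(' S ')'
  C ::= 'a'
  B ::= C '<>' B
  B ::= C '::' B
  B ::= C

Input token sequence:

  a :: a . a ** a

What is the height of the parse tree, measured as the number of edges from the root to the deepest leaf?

5

[S [A [B [C a] :: [B [C a]]] . [A [B [C a]]]] ** [S [A [B [C a]]]]]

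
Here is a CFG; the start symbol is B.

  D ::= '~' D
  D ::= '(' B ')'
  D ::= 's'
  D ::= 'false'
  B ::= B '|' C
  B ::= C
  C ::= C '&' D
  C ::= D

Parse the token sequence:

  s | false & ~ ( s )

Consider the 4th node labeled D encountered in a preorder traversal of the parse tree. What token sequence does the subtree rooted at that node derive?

[B [B [C [D s]]] | [C [C [D false]] & [D ~ [D ( [B [C [D s]]] )]]]]

( s )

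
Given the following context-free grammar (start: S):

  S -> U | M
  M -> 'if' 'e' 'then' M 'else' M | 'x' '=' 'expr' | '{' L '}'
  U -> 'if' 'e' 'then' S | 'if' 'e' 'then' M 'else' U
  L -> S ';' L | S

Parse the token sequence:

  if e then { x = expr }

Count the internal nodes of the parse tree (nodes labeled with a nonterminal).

[S [U if e then [S [M { [L [S [M x = expr]]] }]]]]

7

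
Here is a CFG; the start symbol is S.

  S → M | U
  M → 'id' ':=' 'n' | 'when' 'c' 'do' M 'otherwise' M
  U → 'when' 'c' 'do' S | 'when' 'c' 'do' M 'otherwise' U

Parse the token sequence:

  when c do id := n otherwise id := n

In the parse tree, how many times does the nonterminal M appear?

[S [M when c do [M id := n] otherwise [M id := n]]]

3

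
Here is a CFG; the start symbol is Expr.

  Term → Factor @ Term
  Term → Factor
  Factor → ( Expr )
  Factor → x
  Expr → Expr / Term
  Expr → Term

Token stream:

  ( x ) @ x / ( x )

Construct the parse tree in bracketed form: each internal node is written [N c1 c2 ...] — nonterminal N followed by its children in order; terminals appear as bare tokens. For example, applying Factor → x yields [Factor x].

Expr
Expr / Term
Term / Term
Factor @ Term / Term
( Expr ) @ Term / Term
( Term ) @ Term / Term
( Factor ) @ Term / Term
( x ) @ Term / Term
( x ) @ Factor / Term
( x ) @ x / Term
( x ) @ x / Factor
( x ) @ x / ( Expr )
( x ) @ x / ( Term )
( x ) @ x / ( Factor )
( x ) @ x / ( x )

[Expr [Expr [Term [Factor ( [Expr [Term [Factor x]]] )] @ [Term [Factor x]]]] / [Term [Factor ( [Expr [Term [Factor x]]] )]]]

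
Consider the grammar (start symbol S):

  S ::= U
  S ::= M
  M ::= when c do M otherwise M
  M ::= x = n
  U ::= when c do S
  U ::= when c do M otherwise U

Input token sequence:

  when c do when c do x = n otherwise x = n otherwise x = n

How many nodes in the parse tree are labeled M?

[S [M when c do [M when c do [M x = n] otherwise [M x = n]] otherwise [M x = n]]]

5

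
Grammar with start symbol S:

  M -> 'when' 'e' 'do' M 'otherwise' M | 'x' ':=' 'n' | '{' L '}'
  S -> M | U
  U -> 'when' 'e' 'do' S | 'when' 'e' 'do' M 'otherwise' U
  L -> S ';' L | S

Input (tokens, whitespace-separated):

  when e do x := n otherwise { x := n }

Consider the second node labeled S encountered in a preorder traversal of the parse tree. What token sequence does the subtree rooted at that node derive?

[S [M when e do [M x := n] otherwise [M { [L [S [M x := n]]] }]]]

x := n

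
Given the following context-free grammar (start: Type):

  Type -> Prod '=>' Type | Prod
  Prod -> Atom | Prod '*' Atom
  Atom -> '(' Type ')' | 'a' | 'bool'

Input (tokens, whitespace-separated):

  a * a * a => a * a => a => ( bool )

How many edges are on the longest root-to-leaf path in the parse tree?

9

[Type [Prod [Prod [Prod [Atom a]] * [Atom a]] * [Atom a]] => [Type [Prod [Prod [Atom a]] * [Atom a]] => [Type [Prod [Atom a]] => [Type [Prod [Atom ( [Type [Prod [Atom bool]]] )]]]]]]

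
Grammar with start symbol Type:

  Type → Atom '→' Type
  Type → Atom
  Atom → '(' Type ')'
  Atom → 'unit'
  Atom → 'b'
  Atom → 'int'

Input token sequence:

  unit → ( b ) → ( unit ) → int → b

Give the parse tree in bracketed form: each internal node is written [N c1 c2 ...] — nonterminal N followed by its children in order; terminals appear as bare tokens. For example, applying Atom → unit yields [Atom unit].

[Type [Atom unit] → [Type [Atom ( [Type [Atom b]] )] → [Type [Atom ( [Type [Atom unit]] )] → [Type [Atom int] → [Type [Atom b]]]]]]

Type
Atom → Type
unit → Type
unit → Atom → Type
unit → ( Type ) → Type
unit → ( Atom ) → Type
unit → ( b ) → Type
unit → ( b ) → Atom → Type
unit → ( b ) → ( Type ) → Type
unit → ( b ) → ( Atom ) → Type
unit → ( b ) → ( unit ) → Type
unit → ( b ) → ( unit ) → Atom → Type
unit → ( b ) → ( unit ) → int → Type
unit → ( b ) → ( unit ) → int → Atom
unit → ( b ) → ( unit ) → int → b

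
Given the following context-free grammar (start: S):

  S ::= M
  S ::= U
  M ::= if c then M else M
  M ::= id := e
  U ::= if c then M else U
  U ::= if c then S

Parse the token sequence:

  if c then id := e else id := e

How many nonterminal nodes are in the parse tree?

[S [M if c then [M id := e] else [M id := e]]]

4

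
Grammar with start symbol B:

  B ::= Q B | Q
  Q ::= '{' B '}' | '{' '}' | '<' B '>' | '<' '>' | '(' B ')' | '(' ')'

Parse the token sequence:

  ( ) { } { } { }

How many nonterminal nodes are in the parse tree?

[B [Q ( )] [B [Q { }] [B [Q { }] [B [Q { }]]]]]

8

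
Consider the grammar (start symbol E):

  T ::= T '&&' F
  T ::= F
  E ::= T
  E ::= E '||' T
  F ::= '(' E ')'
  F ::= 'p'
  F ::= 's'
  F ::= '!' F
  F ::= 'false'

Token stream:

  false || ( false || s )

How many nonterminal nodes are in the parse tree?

[E [E [T [F false]]] || [T [F ( [E [E [T [F false]]] || [T [F s]]] )]]]

12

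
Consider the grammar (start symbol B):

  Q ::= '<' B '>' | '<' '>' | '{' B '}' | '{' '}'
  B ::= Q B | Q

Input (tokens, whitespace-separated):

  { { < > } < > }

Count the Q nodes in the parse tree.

[B [Q { [B [Q { [B [Q < >]] }] [B [Q < >]]] }]]

4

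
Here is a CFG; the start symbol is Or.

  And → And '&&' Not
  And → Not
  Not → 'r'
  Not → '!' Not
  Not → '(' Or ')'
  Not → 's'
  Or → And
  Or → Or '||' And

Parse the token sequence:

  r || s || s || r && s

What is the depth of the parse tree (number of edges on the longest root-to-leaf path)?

[Or [Or [Or [Or [And [Not r]]] || [And [Not s]]] || [And [Not s]]] || [And [And [Not r]] && [Not s]]]

6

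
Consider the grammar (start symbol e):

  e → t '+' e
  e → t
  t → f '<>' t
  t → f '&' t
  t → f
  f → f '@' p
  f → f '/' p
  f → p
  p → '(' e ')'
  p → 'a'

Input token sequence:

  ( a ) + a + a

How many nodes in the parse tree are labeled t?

4

[e [t [f [p ( [e [t [f [p a]]]] )]]] + [e [t [f [p a]]] + [e [t [f [p a]]]]]]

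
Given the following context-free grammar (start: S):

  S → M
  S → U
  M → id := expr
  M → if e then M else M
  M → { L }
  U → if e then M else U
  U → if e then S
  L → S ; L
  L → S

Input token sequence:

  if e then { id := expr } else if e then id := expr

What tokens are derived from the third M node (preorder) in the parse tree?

id := expr

[S [U if e then [M { [L [S [M id := expr]]] }] else [U if e then [S [M id := expr]]]]]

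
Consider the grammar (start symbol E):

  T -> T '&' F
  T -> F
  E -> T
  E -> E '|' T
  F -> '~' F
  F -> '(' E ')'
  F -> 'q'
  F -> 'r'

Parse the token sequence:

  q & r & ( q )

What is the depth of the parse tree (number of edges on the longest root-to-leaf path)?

[E [T [T [T [F q]] & [F r]] & [F ( [E [T [F q]]] )]]]

6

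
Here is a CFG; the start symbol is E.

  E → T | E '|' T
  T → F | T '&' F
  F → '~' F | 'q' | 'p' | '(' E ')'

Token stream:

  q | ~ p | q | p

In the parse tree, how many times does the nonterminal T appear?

[E [E [E [E [T [F q]]] | [T [F ~ [F p]]]] | [T [F q]]] | [T [F p]]]

4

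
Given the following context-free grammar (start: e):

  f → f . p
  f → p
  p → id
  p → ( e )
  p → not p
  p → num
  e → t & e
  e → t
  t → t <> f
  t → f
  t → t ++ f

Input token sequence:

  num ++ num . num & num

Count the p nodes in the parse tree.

4

[e [t [t [f [p num]]] ++ [f [f [p num]] . [p num]]] & [e [t [f [p num]]]]]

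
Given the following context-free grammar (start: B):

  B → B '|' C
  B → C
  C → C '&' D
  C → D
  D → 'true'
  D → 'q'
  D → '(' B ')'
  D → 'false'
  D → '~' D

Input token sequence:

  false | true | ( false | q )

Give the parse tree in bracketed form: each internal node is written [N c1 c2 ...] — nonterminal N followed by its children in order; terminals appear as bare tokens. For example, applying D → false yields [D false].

[B [B [B [C [D false]]] | [C [D true]]] | [C [D ( [B [B [C [D false]]] | [C [D q]]] )]]]

B
B | C
B | C | C
C | C | C
D | C | C
false | C | C
false | D | C
false | true | C
false | true | D
false | true | ( B )
false | true | ( B | C )
false | true | ( C | C )
false | true | ( D | C )
false | true | ( false | C )
false | true | ( false | D )
false | true | ( false | q )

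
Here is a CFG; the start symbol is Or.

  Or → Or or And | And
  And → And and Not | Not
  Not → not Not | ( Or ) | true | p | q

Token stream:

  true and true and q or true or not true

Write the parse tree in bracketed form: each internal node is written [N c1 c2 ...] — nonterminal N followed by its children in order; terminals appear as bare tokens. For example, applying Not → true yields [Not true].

[Or [Or [Or [And [And [And [Not true]] and [Not true]] and [Not q]]] or [And [Not true]]] or [And [Not not [Not true]]]]

Or
Or or And
Or or And or And
And or And or And
And and Not or And or And
And and Not and Not or And or And
Not and Not and Not or And or And
true and Not and Not or And or And
true and true and Not or And or And
true and true and q or And or And
true and true and q or Not or And
true and true and q or true or And
true and true and q or true or Not
true and true and q or true or not Not
true and true and q or true or not true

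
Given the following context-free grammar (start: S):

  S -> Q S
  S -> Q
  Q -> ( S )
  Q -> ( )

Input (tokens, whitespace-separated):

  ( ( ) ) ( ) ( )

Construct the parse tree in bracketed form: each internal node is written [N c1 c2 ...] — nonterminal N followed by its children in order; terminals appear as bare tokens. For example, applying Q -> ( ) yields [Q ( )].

[S [Q ( [S [Q ( )]] )] [S [Q ( )] [S [Q ( )]]]]

S
Q S
( S ) S
( Q ) S
( ( ) ) S
( ( ) ) Q S
( ( ) ) ( ) S
( ( ) ) ( ) Q
( ( ) ) ( ) ( )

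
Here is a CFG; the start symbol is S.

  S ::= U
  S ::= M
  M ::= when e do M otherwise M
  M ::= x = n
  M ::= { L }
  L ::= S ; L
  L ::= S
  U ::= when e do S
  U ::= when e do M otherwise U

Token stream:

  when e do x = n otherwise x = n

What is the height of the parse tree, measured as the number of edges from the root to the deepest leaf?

[S [M when e do [M x = n] otherwise [M x = n]]]

3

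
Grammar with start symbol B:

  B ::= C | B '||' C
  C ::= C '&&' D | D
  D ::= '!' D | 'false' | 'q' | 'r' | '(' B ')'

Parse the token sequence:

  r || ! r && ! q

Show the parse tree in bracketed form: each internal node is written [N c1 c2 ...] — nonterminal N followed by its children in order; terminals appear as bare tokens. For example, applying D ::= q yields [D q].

[B [B [C [D r]]] || [C [C [D ! [D r]]] && [D ! [D q]]]]

B
B || C
C || C
D || C
r || C
r || C && D
r || D && D
r || ! D && D
r || ! r && D
r || ! r && ! D
r || ! r && ! q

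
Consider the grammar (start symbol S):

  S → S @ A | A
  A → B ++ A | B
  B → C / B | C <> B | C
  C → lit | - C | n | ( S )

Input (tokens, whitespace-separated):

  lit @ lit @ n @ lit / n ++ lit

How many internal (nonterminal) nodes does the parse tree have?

[S [S [S [S [A [B [C lit]]]] @ [A [B [C lit]]]] @ [A [B [C n]]]] @ [A [B [C lit] / [B [C n]]] ++ [A [B [C lit]]]]]

21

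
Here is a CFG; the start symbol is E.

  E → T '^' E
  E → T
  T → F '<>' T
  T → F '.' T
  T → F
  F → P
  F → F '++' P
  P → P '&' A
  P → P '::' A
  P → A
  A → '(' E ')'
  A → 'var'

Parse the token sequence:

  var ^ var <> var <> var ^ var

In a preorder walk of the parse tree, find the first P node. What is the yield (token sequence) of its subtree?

[E [T [F [P [A var]]]] ^ [E [T [F [P [A var]]] <> [T [F [P [A var]]] <> [T [F [P [A var]]]]]] ^ [E [T [F [P [A var]]]]]]]

var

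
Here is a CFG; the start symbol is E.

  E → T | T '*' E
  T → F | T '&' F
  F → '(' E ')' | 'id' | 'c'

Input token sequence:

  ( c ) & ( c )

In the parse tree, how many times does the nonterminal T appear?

[E [T [T [F ( [E [T [F c]]] )]] & [F ( [E [T [F c]]] )]]]

4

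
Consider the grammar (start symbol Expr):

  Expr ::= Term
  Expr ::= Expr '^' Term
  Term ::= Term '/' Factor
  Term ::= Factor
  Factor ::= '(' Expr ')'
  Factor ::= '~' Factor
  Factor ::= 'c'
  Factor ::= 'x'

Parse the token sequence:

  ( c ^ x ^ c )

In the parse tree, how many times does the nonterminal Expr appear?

[Expr [Term [Factor ( [Expr [Expr [Expr [Term [Factor c]]] ^ [Term [Factor x]]] ^ [Term [Factor c]]] )]]]

4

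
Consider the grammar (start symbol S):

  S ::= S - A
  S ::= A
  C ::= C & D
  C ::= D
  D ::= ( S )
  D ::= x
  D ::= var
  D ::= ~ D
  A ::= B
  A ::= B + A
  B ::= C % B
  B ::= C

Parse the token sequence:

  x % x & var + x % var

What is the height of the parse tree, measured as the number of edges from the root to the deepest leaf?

7

[S [A [B [C [D x]] % [B [C [C [D x]] & [D var]]]] + [A [B [C [D x]] % [B [C [D var]]]]]]]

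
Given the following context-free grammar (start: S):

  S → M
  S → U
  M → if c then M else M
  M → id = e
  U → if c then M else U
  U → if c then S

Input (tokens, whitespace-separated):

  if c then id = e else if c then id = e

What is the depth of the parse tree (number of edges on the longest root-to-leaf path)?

5

[S [U if c then [M id = e] else [U if c then [S [M id = e]]]]]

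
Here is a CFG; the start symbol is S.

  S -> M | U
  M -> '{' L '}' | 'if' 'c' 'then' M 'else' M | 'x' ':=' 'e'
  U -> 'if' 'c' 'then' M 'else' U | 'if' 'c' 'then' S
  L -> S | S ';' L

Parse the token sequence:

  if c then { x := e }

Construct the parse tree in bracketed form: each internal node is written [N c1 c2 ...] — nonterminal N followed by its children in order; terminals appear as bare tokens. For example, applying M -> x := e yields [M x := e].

S
U
if c then S
if c then M
if c then { L }
if c then { S }
if c then { M }
if c then { x := e }

[S [U if c then [S [M { [L [S [M x := e]]] }]]]]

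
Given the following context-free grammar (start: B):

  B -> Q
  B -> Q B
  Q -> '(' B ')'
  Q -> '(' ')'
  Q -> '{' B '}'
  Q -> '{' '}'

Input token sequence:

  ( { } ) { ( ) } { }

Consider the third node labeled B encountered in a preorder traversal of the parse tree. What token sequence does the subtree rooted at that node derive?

{ ( ) } { }

[B [Q ( [B [Q { }]] )] [B [Q { [B [Q ( )]] }] [B [Q { }]]]]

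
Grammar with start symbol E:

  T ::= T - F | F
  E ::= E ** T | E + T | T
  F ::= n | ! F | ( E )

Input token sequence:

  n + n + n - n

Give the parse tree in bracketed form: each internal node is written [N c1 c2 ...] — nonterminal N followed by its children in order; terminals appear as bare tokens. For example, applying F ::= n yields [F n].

E
E + T
E + T + T
T + T + T
F + T + T
n + T + T
n + F + T
n + n + T
n + n + T - F
n + n + F - F
n + n + n - F
n + n + n - n

[E [E [E [T [F n]]] + [T [F n]]] + [T [T [F n]] - [F n]]]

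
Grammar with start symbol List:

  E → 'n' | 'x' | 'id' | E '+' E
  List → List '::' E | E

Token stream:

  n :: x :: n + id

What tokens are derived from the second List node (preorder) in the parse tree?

n :: x

[List [List [List [E n]] :: [E x]] :: [E [E n] + [E id]]]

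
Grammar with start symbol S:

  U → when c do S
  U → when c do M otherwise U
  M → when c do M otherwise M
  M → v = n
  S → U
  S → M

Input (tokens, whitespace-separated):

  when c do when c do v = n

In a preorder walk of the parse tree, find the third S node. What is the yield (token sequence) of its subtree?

v = n

[S [U when c do [S [U when c do [S [M v = n]]]]]]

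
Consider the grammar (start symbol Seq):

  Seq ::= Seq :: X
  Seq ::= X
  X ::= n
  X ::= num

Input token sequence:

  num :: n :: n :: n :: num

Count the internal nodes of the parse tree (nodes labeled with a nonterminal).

10

[Seq [Seq [Seq [Seq [Seq [X num]] :: [X n]] :: [X n]] :: [X n]] :: [X num]]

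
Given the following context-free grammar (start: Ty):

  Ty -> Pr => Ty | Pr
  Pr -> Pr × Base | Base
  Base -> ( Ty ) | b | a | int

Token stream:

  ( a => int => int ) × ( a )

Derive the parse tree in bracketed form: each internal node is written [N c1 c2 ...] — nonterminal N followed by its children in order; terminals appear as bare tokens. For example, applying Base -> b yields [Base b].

Ty
Pr
Pr × Base
Base × Base
( Ty ) × Base
( Pr => Ty ) × Base
( Base => Ty ) × Base
( a => Ty ) × Base
( a => Pr => Ty ) × Base
( a => Base => Ty ) × Base
( a => int => Ty ) × Base
( a => int => Pr ) × Base
( a => int => Base ) × Base
( a => int => int ) × Base
( a => int => int ) × ( Ty )
( a => int => int ) × ( Pr )
( a => int => int ) × ( Base )
( a => int => int ) × ( a )

[Ty [Pr [Pr [Base ( [Ty [Pr [Base a]] => [Ty [Pr [Base int]] => [Ty [Pr [Base int]]]]] )]] × [Base ( [Ty [Pr [Base a]]] )]]]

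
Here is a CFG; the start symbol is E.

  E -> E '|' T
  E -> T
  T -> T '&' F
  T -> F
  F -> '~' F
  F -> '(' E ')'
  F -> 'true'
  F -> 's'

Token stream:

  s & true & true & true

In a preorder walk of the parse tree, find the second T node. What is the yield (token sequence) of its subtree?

s & true & true

[E [T [T [T [T [F s]] & [F true]] & [F true]] & [F true]]]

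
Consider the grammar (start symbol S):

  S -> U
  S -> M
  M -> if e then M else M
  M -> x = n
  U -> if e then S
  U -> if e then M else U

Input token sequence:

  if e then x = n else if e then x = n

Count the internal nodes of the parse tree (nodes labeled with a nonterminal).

6

[S [U if e then [M x = n] else [U if e then [S [M x = n]]]]]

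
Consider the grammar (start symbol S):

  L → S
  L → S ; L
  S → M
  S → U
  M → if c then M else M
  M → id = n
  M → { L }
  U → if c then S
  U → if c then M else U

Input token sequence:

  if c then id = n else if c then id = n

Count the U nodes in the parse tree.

2

[S [U if c then [M id = n] else [U if c then [S [M id = n]]]]]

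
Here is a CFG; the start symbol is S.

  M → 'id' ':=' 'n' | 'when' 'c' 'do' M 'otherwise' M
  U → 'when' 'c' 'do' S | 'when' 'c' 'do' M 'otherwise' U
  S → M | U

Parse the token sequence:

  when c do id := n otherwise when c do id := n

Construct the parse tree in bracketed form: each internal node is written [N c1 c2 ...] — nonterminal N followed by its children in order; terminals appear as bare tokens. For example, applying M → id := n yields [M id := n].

S
U
when c do M otherwise U
when c do id := n otherwise U
when c do id := n otherwise when c do S
when c do id := n otherwise when c do M
when c do id := n otherwise when c do id := n

[S [U when c do [M id := n] otherwise [U when c do [S [M id := n]]]]]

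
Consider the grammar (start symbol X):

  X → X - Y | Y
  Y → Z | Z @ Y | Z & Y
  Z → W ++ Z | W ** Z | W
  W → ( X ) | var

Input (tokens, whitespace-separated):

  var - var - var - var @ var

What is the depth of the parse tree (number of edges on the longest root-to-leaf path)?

7

[X [X [X [X [Y [Z [W var]]]] - [Y [Z [W var]]]] - [Y [Z [W var]]]] - [Y [Z [W var]] @ [Y [Z [W var]]]]]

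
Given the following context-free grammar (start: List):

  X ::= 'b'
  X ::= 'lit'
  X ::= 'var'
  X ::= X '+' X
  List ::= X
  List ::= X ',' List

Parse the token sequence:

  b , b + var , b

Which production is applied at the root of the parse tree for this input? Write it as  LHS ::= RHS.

List ::= X ',' List

[List [X b] , [List [X [X b] + [X var]] , [List [X b]]]]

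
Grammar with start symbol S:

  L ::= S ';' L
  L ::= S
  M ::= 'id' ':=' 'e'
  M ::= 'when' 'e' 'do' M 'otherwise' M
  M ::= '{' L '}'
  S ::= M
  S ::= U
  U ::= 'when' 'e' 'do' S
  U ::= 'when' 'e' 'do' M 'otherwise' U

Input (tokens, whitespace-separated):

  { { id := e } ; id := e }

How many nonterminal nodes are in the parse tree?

[S [M { [L [S [M { [L [S [M id := e]]] }]] ; [L [S [M id := e]]]] }]]

11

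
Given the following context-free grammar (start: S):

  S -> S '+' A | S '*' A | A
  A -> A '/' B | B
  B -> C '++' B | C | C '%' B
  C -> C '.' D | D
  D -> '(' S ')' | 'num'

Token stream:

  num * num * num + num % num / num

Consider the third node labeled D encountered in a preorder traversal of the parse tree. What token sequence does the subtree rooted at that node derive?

num

[S [S [S [S [A [B [C [D num]]]]] * [A [B [C [D num]]]]] * [A [B [C [D num]]]]] + [A [A [B [C [D num]] % [B [C [D num]]]]] / [B [C [D num]]]]]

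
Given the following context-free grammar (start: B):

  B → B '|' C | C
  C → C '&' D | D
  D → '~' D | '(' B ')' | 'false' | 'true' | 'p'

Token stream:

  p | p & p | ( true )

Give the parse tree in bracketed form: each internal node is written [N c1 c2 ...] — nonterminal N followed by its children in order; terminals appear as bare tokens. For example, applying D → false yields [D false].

[B [B [B [C [D p]]] | [C [C [D p]] & [D p]]] | [C [D ( [B [C [D true]]] )]]]

B
B | C
B | C | C
C | C | C
D | C | C
p | C | C
p | C & D | C
p | D & D | C
p | p & D | C
p | p & p | C
p | p & p | D
p | p & p | ( B )
p | p & p | ( C )
p | p & p | ( D )
p | p & p | ( true )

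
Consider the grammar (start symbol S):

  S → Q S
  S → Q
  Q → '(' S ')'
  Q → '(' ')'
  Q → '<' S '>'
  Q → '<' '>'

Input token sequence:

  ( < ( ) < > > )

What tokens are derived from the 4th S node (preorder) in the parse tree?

[S [Q ( [S [Q < [S [Q ( )] [S [Q < >]]] >]] )]]

< >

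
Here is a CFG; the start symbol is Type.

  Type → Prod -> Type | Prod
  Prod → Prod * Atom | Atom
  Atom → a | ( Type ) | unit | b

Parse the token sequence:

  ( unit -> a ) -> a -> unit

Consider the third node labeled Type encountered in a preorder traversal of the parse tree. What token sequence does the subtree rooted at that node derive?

[Type [Prod [Atom ( [Type [Prod [Atom unit]] -> [Type [Prod [Atom a]]]] )]] -> [Type [Prod [Atom a]] -> [Type [Prod [Atom unit]]]]]

a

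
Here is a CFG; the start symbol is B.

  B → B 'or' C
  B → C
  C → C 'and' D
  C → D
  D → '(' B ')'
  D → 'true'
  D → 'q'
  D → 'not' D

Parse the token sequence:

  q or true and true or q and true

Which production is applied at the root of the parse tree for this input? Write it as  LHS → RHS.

B → B 'or' C

[B [B [B [C [D q]]] or [C [C [D true]] and [D true]]] or [C [C [D q]] and [D true]]]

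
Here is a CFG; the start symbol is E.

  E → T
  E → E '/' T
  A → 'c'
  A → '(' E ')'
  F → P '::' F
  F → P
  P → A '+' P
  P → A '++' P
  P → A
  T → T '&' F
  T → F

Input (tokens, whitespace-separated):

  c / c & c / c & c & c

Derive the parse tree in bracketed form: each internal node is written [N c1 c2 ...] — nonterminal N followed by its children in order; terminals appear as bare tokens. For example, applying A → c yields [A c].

[E [E [E [T [F [P [A c]]]]] / [T [T [F [P [A c]]]] & [F [P [A c]]]]] / [T [T [T [F [P [A c]]]] & [F [P [A c]]]] & [F [P [A c]]]]]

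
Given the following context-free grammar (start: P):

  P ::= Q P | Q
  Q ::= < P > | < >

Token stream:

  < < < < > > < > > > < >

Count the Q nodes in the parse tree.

[P [Q < [P [Q < [P [Q < [P [Q < >]] >] [P [Q < >]]] >]] >] [P [Q < >]]]

6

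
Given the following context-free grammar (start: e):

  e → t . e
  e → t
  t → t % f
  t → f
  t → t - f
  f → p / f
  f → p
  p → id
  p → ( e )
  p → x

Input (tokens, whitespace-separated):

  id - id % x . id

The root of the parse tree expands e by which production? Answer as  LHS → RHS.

e → t . e

[e [t [t [t [f [p id]]] - [f [p id]]] % [f [p x]]] . [e [t [f [p id]]]]]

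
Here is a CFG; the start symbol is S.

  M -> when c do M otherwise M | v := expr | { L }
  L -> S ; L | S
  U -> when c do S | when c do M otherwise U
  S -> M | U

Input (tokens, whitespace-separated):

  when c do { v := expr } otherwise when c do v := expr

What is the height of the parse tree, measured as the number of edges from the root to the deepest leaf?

[S [U when c do [M { [L [S [M v := expr]]] }] otherwise [U when c do [S [M v := expr]]]]]

6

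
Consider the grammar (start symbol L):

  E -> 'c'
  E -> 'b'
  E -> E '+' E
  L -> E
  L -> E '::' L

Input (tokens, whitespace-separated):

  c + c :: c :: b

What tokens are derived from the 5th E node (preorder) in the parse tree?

[L [E [E c] + [E c]] :: [L [E c] :: [L [E b]]]]

b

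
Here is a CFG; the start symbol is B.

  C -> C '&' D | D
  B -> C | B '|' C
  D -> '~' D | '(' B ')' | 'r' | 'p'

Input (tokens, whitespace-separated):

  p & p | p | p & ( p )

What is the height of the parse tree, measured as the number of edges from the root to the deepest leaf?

6

[B [B [B [C [C [D p]] & [D p]]] | [C [D p]]] | [C [C [D p]] & [D ( [B [C [D p]]] )]]]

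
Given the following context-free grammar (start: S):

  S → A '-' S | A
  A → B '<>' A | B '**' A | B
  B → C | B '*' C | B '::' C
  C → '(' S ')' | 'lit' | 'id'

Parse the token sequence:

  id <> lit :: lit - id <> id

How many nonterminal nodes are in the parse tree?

[S [A [B [C id]] <> [A [B [B [C lit]] :: [C lit]]]] - [S [A [B [C id]] <> [A [B [C id]]]]]]

16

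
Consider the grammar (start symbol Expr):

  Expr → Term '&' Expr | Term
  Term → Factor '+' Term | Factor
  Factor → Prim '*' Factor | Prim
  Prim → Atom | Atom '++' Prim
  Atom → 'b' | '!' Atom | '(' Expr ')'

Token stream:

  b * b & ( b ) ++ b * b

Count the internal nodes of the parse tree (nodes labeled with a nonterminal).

[Expr [Term [Factor [Prim [Atom b]] * [Factor [Prim [Atom b]]]]] & [Expr [Term [Factor [Prim [Atom ( [Expr [Term [Factor [Prim [Atom b]]]]] )] ++ [Prim [Atom b]]] * [Factor [Prim [Atom b]]]]]]]

23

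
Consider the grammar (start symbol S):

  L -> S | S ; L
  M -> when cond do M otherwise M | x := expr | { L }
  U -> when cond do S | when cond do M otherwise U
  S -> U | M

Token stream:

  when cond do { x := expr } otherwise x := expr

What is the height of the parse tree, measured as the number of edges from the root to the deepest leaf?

6

[S [M when cond do [M { [L [S [M x := expr]]] }] otherwise [M x := expr]]]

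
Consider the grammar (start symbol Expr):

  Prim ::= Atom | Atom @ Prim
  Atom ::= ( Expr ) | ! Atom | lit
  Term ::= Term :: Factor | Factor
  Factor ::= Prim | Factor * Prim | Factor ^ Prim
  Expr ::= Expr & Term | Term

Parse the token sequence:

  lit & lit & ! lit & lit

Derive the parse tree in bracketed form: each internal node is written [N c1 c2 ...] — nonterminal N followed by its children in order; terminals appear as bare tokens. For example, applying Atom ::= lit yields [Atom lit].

Expr
Expr & Term
Expr & Term & Term
Expr & Term & Term & Term
Term & Term & Term & Term
Factor & Term & Term & Term
Prim & Term & Term & Term
Atom & Term & Term & Term
lit & Term & Term & Term
lit & Factor & Term & Term
lit & Prim & Term & Term
lit & Atom & Term & Term
lit & lit & Term & Term
lit & lit & Factor & Term
lit & lit & Prim & Term
lit & lit & Atom & Term
lit & lit & ! Atom & Term
lit & lit & ! lit & Term
lit & lit & ! lit & Factor
lit & lit & ! lit & Prim
lit & lit & ! lit & Atom
lit & lit & ! lit & lit

[Expr [Expr [Expr [Expr [Term [Factor [Prim [Atom lit]]]]] & [Term [Factor [Prim [Atom lit]]]]] & [Term [Factor [Prim [Atom ! [Atom lit]]]]]] & [Term [Factor [Prim [Atom lit]]]]]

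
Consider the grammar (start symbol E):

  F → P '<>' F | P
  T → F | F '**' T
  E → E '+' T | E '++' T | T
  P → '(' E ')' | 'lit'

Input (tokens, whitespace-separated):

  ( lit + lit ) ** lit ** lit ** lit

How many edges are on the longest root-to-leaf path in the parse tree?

9

[E [T [F [P ( [E [E [T [F [P lit]]]] + [T [F [P lit]]]] )]] ** [T [F [P lit]] ** [T [F [P lit]] ** [T [F [P lit]]]]]]]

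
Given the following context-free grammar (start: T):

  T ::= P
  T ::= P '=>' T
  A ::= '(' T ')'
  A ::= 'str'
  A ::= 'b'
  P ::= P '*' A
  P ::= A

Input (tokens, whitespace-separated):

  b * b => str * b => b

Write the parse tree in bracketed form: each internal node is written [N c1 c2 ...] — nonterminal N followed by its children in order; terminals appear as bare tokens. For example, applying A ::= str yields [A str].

[T [P [P [A b]] * [A b]] => [T [P [P [A str]] * [A b]] => [T [P [A b]]]]]

T
P => T
P * A => T
A * A => T
b * A => T
b * b => T
b * b => P => T
b * b => P * A => T
b * b => A * A => T
b * b => str * A => T
b * b => str * b => T
b * b => str * b => P
b * b => str * b => A
b * b => str * b => b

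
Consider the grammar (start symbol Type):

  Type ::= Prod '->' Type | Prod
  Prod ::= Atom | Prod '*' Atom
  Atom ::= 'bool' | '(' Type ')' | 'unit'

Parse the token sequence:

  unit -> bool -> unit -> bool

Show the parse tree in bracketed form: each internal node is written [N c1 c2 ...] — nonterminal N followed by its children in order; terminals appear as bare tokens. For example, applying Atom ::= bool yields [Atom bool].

[Type [Prod [Atom unit]] -> [Type [Prod [Atom bool]] -> [Type [Prod [Atom unit]] -> [Type [Prod [Atom bool]]]]]]

Type
Prod -> Type
Atom -> Type
unit -> Type
unit -> Prod -> Type
unit -> Atom -> Type
unit -> bool -> Type
unit -> bool -> Prod -> Type
unit -> bool -> Atom -> Type
unit -> bool -> unit -> Type
unit -> bool -> unit -> Prod
unit -> bool -> unit -> Atom
unit -> bool -> unit -> bool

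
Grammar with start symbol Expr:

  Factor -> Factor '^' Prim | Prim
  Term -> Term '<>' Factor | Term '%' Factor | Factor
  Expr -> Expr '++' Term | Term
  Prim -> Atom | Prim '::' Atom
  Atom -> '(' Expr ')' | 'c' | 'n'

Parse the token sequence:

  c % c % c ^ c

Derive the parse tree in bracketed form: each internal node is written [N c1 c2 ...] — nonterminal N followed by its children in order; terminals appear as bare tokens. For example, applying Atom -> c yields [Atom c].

[Expr [Term [Term [Term [Factor [Prim [Atom c]]]] % [Factor [Prim [Atom c]]]] % [Factor [Factor [Prim [Atom c]]] ^ [Prim [Atom c]]]]]

Expr
Term
Term % Factor
Term % Factor % Factor
Factor % Factor % Factor
Prim % Factor % Factor
Atom % Factor % Factor
c % Factor % Factor
c % Prim % Factor
c % Atom % Factor
c % c % Factor
c % c % Factor ^ Prim
c % c % Prim ^ Prim
c % c % Atom ^ Prim
c % c % c ^ Prim
c % c % c ^ Atom
c % c % c ^ c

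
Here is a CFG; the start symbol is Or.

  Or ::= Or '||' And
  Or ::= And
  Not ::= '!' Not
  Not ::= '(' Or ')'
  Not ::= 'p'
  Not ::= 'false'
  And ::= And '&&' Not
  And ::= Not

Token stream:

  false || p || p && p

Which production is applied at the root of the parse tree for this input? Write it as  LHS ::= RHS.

Or ::= Or '||' And

[Or [Or [Or [And [Not false]]] || [And [Not p]]] || [And [And [Not p]] && [Not p]]]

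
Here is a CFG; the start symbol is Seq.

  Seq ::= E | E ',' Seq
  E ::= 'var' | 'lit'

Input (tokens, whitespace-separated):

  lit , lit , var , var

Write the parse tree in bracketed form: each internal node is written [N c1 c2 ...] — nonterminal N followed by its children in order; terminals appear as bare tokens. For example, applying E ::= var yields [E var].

Seq
E , Seq
lit , Seq
lit , E , Seq
lit , lit , Seq
lit , lit , E , Seq
lit , lit , var , Seq
lit , lit , var , E
lit , lit , var , var

[Seq [E lit] , [Seq [E lit] , [Seq [E var] , [Seq [E var]]]]]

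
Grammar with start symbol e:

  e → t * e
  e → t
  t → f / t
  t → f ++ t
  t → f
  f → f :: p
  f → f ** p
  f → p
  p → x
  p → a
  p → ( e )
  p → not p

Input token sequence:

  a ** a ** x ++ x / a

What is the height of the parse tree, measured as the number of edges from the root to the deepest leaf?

6

[e [t [f [f [f [p a]] ** [p a]] ** [p x]] ++ [t [f [p x]] / [t [f [p a]]]]]]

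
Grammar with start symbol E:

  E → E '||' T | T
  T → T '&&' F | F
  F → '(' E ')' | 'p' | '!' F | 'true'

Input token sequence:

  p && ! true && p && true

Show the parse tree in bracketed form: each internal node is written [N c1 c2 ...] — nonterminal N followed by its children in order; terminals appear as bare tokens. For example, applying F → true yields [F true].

[E [T [T [T [T [F p]] && [F ! [F true]]] && [F p]] && [F true]]]

E
T
T && F
T && F && F
T && F && F && F
F && F && F && F
p && F && F && F
p && ! F && F && F
p && ! true && F && F
p && ! true && p && F
p && ! true && p && true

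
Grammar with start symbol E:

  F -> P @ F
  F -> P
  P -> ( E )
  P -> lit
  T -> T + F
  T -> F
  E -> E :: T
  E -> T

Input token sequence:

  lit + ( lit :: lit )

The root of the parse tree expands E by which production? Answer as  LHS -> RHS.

E -> T

[E [T [T [F [P lit]]] + [F [P ( [E [E [T [F [P lit]]]] :: [T [F [P lit]]]] )]]]]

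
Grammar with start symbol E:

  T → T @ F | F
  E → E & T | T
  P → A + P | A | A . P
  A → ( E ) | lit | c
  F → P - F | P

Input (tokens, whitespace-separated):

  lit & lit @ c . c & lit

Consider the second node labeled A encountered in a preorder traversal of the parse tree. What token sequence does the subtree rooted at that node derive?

lit

[E [E [E [T [F [P [A lit]]]]] & [T [T [F [P [A lit]]]] @ [F [P [A c] . [P [A c]]]]]] & [T [F [P [A lit]]]]]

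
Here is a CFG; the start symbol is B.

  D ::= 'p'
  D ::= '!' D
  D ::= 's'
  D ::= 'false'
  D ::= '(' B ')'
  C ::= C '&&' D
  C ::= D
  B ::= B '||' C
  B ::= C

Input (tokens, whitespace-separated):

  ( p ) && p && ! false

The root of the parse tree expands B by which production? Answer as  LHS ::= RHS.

[B [C [C [C [D ( [B [C [D p]]] )]] && [D p]] && [D ! [D false]]]]

B ::= C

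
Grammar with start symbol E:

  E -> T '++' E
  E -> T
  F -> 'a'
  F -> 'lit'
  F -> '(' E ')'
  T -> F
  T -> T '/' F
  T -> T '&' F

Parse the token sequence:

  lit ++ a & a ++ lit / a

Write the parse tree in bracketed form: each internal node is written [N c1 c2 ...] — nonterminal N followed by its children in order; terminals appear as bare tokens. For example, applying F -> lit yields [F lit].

E
T ++ E
F ++ E
lit ++ E
lit ++ T ++ E
lit ++ T & F ++ E
lit ++ F & F ++ E
lit ++ a & F ++ E
lit ++ a & a ++ E
lit ++ a & a ++ T
lit ++ a & a ++ T / F
lit ++ a & a ++ F / F
lit ++ a & a ++ lit / F
lit ++ a & a ++ lit / a

[E [T [F lit]] ++ [E [T [T [F a]] & [F a]] ++ [E [T [T [F lit]] / [F a]]]]]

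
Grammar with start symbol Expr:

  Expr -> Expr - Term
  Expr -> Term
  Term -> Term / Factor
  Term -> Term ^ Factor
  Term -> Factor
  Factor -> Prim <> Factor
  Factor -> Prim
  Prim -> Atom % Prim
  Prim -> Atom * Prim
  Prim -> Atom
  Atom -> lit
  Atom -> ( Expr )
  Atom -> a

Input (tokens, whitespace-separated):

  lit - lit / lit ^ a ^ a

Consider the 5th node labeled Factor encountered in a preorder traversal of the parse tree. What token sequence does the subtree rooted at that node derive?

a

[Expr [Expr [Term [Factor [Prim [Atom lit]]]]] - [Term [Term [Term [Term [Factor [Prim [Atom lit]]]] / [Factor [Prim [Atom lit]]]] ^ [Factor [Prim [Atom a]]]] ^ [Factor [Prim [Atom a]]]]]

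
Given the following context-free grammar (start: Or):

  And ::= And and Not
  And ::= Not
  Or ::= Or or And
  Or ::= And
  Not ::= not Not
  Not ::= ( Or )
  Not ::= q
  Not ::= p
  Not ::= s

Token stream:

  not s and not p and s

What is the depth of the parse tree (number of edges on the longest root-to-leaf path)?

6

[Or [And [And [And [Not not [Not s]]] and [Not not [Not p]]] and [Not s]]]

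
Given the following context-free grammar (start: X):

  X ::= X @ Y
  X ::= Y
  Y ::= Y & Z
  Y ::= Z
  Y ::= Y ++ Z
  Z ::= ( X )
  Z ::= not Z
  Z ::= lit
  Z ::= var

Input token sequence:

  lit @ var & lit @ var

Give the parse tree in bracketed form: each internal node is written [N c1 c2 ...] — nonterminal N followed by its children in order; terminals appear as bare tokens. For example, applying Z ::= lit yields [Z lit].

[X [X [X [Y [Z lit]]] @ [Y [Y [Z var]] & [Z lit]]] @ [Y [Z var]]]

X
X @ Y
X @ Y @ Y
Y @ Y @ Y
Z @ Y @ Y
lit @ Y @ Y
lit @ Y & Z @ Y
lit @ Z & Z @ Y
lit @ var & Z @ Y
lit @ var & lit @ Y
lit @ var & lit @ Z
lit @ var & lit @ var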